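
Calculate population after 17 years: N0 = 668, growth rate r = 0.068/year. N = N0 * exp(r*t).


r*t = 0.068 * 17 = 1.156
exp(1.156) = 3.17720
N = 668 * 3.17720 = 2122.37 ≈ 2122

2122


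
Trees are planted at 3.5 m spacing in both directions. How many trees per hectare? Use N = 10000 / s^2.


N = 10000 / 3.5^2 = 10000 / 12.25 = 816.327 ≈ 816 trees/ha

816 trees/ha


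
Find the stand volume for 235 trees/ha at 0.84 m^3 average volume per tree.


V_stand = 235 * 0.84 = 197.4 m^3/ha

197.4 m^3/ha


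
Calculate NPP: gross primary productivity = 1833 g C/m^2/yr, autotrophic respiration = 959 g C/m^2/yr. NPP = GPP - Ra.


NPP = GPP - Ra = 1833 - 959 = 874 g C/m^2/yr

874 g C/m^2/yr


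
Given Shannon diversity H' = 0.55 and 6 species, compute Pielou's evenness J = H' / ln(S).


ln(6) = 1.79176
J = H' / ln(S) = 0.55 / 1.79176 = 0.306961 ≈ 0.3070

0.3070


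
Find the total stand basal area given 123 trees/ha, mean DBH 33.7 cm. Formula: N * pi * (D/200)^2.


(D/200)^2 = (33.7/200)^2 = 0.1685^2 = 0.02839225
Individual BA = 3.141593 * 0.02839225 = 0.0891969 m^2
Stand BA = 123 * 0.0891969 = 10.9712 ≈ 10.97 m^2/ha

10.97 m^2/ha


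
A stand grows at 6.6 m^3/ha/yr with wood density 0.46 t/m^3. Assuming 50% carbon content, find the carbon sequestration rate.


C = 6.6 * 0.46 * 0.5 = 1.518 ≈ 1.52 t C/ha/yr

1.52 t C/ha/yr


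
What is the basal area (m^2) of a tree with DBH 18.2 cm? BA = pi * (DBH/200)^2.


D/200 = 18.2/200 = 0.091 m
(D/200)^2 = 0.091^2 = 0.008281
BA = 3.141593 * 0.008281 = 0.0260155 ≈ 0.0260 m^2

0.0260 m^2


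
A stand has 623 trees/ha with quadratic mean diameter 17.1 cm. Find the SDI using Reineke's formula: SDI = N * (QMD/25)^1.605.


QMD/25 = 17.1/25 = 0.684
(0.684)^1.605 = exp(1.605 * ln(0.684)) = exp(1.605 * (-0.379797)) = exp(-0.609574) = 0.543582
SDI = 623 * 0.543582 = 338.652 ≈ 339

339


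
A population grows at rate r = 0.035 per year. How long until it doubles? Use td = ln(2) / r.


td = ln(2) / 0.035 = 0.693147 / 0.035 = 19.8042 ≈ 19.8 years

19.8 years


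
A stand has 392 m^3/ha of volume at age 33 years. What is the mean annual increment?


MAI = 392 / 33 = 11.8788 ≈ 11.88 m^3/ha/yr

11.88 m^3/ha/yr


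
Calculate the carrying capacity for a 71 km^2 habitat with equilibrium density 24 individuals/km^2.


K = 24 * 71 = 1704 individuals

1704 individuals


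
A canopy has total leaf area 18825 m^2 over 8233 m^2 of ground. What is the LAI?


LAI = 18825 / 8233 = 2.2865 ≈ 2.29

2.29


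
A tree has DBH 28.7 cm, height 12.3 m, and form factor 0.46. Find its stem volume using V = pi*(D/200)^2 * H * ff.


(D/200)^2 = (28.7/200)^2 = 0.1435^2 = 0.02059225
BA = 3.141593 * 0.02059225 = 0.0646925 m^2
V = 0.0646925 * 12.3 * 0.46 = 0.366030 ≈ 0.366 m^3

0.366 m^3


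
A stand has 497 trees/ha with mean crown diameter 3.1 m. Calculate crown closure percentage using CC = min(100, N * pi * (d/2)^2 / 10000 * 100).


(d/2)^2 = (3.1/2)^2 = 1.55^2 = 2.4025
Crown area = 3.141593 * 2.4025 = 7.54768 m^2
N * area / 10000 * 100 = 497 * 7.54768 / 10000 * 100 = 37.5120
CC = min(100, 37.5120) = 37.5120 ≈ 37.5%

37.5%


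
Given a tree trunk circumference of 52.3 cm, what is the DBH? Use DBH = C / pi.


DBH = C / pi = 52.3 / 3.141593 = 16.6476 ≈ 16.65 cm

16.65 cm


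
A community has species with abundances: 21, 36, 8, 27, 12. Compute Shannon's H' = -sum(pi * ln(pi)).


Total N = 21 + 36 + 8 + 27 + 12 = 104
Per-species terms:
  p = 21/104 = 0.201923; ln(p) = -1.599869; p*ln(p) = 0.201923 * (-1.599869) = -0.323050
  p = 36/104 = 0.346154; ln(p) = -1.060872; p*ln(p) = 0.346154 * (-1.060872) = -0.367225
  p = 8/104 = 0.076923; ln(p) = -2.564950; p*ln(p) = 0.076923 * (-2.564950) = -0.197304
  p = 27/104 = 0.259615; ln(p) = -1.348556; p*ln(p) = 0.259615 * (-1.348556) = -0.350105
  p = 12/104 = 0.115385; ln(p) = -2.159481; p*ln(p) = 0.115385 * (-2.159481) = -0.249172
sum(p*ln(p)) = (-0.323050) + (-0.367225) + (-0.197304) + (-0.350105) + (-0.249172) = -1.486856
H' = -(-1.486856) = 1.486856 ≈ 1.4869

1.4869


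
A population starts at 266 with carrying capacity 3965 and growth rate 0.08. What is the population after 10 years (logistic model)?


(K - N0)/N0 = (3965 - 266)/266 = 3699/266 = 13.9060
r*t = 0.08 * 10 = 0.8; exp(-0.8) = 0.449329
13.9060 * 0.449329 = 6.24837
1 + 6.24837 = 7.24837
N = 3965 / 7.24837 = 547.020 ≈ 547

547


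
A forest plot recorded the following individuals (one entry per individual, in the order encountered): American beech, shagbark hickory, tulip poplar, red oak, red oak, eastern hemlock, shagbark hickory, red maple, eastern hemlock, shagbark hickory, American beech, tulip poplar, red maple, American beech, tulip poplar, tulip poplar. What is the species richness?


Total individuals logged = 16
Distinct species (count of individuals): American beech (3), shagbark hickory (3), tulip poplar (4), red oak (2), eastern hemlock (2), red maple (2)
Species richness = number of distinct species = 6

6


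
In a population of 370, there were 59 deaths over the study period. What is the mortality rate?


Mortality rate = 59 / 370 = 0.159459 ≈ 0.1595

0.1595


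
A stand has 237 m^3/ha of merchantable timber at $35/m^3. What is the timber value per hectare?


Value = 237 * 35 = $8295/ha

$8295/ha


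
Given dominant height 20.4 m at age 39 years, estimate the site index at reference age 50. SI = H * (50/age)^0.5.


50/39 = 1.28205
(1.28205)^0.5 = 1.13228
SI = 20.4 * 1.13228 = 23.0985 ≈ 23.1 m

23.1 m


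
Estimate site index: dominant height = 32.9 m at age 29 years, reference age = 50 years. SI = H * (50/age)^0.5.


50/29 = 1.72414
(1.72414)^0.5 = 1.31307
SI = 32.9 * 1.31307 = 43.2000 ≈ 43.2 m

43.2 m


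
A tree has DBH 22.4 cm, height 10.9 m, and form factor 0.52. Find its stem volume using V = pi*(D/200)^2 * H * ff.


(D/200)^2 = (22.4/200)^2 = 0.112^2 = 0.012544
BA = 3.141593 * 0.012544 = 0.0394081 m^2
V = 0.0394081 * 10.9 * 0.52 = 0.223365 ≈ 0.223 m^3

0.223 m^3


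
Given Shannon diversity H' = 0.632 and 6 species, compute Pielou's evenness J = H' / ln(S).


ln(6) = 1.79176
J = H' / ln(S) = 0.632 / 1.79176 = 0.352726 ≈ 0.3527

0.3527


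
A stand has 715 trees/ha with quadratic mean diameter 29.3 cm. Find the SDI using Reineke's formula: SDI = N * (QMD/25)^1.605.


QMD/25 = 29.3/25 = 1.172
(1.172)^1.605 = exp(1.605 * ln(1.172)) = exp(1.605 * 0.158712) = exp(0.254733) = 1.29012
SDI = 715 * 1.29012 = 922.436 ≈ 922

922


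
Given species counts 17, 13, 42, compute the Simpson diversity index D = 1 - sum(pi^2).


Total N = 17 + 13 + 42 = 72
Per-species terms:
  p = 17/72 = 0.236111; p^2 = 0.236111^2 = 0.055748
  p = 13/72 = 0.180556; p^2 = 0.180556^2 = 0.032600
  p = 42/72 = 0.583333; p^2 = 0.583333^2 = 0.340277
sum(p^2) = 0.055748 + 0.032600 + 0.340277 = 0.428625
D = 1 - 0.428625 = 0.571375 ≈ 0.5714

0.5714


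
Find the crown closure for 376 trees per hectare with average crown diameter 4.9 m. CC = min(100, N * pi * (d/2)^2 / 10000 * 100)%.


(d/2)^2 = (4.9/2)^2 = 2.45^2 = 6.0025
Crown area = 3.141593 * 6.0025 = 18.8574 m^2
N * area / 10000 * 100 = 376 * 18.8574 / 10000 * 100 = 70.9038
CC = min(100, 70.9038) = 70.9038 ≈ 70.9%

70.9%


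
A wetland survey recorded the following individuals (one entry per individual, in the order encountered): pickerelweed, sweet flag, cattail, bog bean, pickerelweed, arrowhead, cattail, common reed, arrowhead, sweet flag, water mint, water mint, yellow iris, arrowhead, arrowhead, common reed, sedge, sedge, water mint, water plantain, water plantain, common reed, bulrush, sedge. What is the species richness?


Total individuals logged = 24
Distinct species (count of individuals): pickerelweed (2), sweet flag (2), cattail (2), bog bean (1), arrowhead (4), common reed (3), water mint (3), yellow iris (1), sedge (3), water plantain (2), bulrush (1)
Species richness = number of distinct species = 11

11


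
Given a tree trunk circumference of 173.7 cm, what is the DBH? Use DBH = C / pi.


DBH = C / pi = 173.7 / 3.141593 = 55.2904 ≈ 55.29 cm

55.29 cm


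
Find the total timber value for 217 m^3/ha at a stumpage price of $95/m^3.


Value = 217 * 95 = $20615/ha

$20615/ha


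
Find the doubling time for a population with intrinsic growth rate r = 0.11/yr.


td = ln(2) / 0.11 = 0.693147 / 0.11 = 6.30134 ≈ 6.3 years

6.3 years


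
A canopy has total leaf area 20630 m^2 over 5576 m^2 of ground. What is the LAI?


LAI = 20630 / 5576 = 3.6998 ≈ 3.70

3.70


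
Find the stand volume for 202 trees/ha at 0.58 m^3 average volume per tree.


V_stand = 202 * 0.58 = 117.16 ≈ 117.2 m^3/ha

117.2 m^3/ha


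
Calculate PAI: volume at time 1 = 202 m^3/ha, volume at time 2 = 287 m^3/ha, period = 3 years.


PAI = (V2 - V1) / period = (287 - 202) / 3 = 85 / 3 = 28.3333 ≈ 28.33 m^3/ha/yr

28.33 m^3/ha/yr


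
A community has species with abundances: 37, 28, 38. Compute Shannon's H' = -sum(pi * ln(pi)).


Total N = 37 + 28 + 38 = 103
Per-species terms:
  p = 37/103 = 0.359223; ln(p) = -1.023812; p*ln(p) = 0.359223 * (-1.023812) = -0.367777
  p = 28/103 = 0.271845; ln(p) = -1.302523; p*ln(p) = 0.271845 * (-1.302523) = -0.354084
  p = 38/103 = 0.368932; ln(p) = -0.997143; p*ln(p) = 0.368932 * (-0.997143) = -0.367878
sum(p*ln(p)) = (-0.367777) + (-0.354084) + (-0.367878) = -1.089739
H' = -(-1.089739) = 1.089739 ≈ 1.0897

1.0897


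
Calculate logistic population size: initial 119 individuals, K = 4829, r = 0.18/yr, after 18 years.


(K - N0)/N0 = (4829 - 119)/119 = 4710/119 = 39.5798
r*t = 0.18 * 18 = 3.24; exp(-3.24) = 0.0391639
39.5798 * 0.0391639 = 1.55010
1 + 1.55010 = 2.55010
N = 4829 / 2.55010 = 1893.65 ≈ 1894

1894


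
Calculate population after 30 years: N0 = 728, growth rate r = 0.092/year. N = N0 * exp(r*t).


r*t = 0.092 * 30 = 2.76
exp(2.76) = 15.7998
N = 728 * 15.7998 = 11502.3 ≈ 11502

11502


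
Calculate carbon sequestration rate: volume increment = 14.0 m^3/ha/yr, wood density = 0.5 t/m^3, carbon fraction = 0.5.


C = 14.0 * 0.5 * 0.5 = 3.50 t C/ha/yr

3.50 t C/ha/yr


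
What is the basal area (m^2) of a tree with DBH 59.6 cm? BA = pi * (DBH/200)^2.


D/200 = 59.6/200 = 0.298 m
(D/200)^2 = 0.298^2 = 0.088804
BA = 3.141593 * 0.088804 = 0.278986 ≈ 0.2790 m^2

0.2790 m^2


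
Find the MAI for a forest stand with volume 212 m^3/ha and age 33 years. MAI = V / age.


MAI = 212 / 33 = 6.4242 ≈ 6.42 m^3/ha/yr

6.42 m^3/ha/yr


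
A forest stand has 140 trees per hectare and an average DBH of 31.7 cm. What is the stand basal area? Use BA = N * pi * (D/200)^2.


(D/200)^2 = (31.7/200)^2 = 0.1585^2 = 0.02512225
Individual BA = 3.141593 * 0.02512225 = 0.0789239 m^2
Stand BA = 140 * 0.0789239 = 11.0493 ≈ 11.05 m^2/ha

11.05 m^2/ha


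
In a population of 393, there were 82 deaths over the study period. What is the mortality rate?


Mortality rate = 82 / 393 = 0.208651 ≈ 0.2087

0.2087


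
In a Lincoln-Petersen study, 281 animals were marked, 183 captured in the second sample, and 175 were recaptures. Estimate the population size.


N = M * C / R = 281 * 183 / 175 = 51423 / 175 = 293.85 ≈ 294

294 individuals


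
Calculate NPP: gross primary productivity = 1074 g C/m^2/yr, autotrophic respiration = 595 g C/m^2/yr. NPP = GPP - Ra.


NPP = GPP - Ra = 1074 - 595 = 479 g C/m^2/yr

479 g C/m^2/yr


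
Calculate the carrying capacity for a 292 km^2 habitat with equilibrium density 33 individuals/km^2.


K = 33 * 292 = 9636 individuals

9636 individuals


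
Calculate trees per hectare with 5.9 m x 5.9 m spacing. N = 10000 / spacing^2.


N = 10000 / 5.9^2 = 10000 / 34.81 = 287.274 ≈ 287 trees/ha

287 trees/ha


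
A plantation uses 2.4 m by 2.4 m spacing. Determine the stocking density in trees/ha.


N = 10000 / 2.4^2 = 10000 / 5.76 = 1736.11 ≈ 1736 trees/ha

1736 trees/ha


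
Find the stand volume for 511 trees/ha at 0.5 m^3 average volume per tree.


V_stand = 511 * 0.5 = 255.5 m^3/ha

255.5 m^3/ha


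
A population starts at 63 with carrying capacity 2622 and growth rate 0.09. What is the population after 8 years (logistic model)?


(K - N0)/N0 = (2622 - 63)/63 = 2559/63 = 40.6190
r*t = 0.09 * 8 = 0.72; exp(-0.72) = 0.486752
40.6190 * 0.486752 = 19.7714
1 + 19.7714 = 20.7714
N = 2622 / 20.7714 = 126.231 ≈ 126

126


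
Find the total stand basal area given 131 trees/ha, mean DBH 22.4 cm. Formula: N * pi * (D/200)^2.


(D/200)^2 = (22.4/200)^2 = 0.112^2 = 0.012544
Individual BA = 3.141593 * 0.012544 = 0.0394081 m^2
Stand BA = 131 * 0.0394081 = 5.16246 ≈ 5.16 m^2/ha

5.16 m^2/ha


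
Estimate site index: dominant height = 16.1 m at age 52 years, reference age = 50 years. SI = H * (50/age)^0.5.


50/52 = 0.961538
(0.961538)^0.5 = 0.980580
SI = 16.1 * 0.980580 = 15.7873 ≈ 15.8 m

15.8 m


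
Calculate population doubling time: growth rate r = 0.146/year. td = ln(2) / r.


td = ln(2) / 0.146 = 0.693147 / 0.146 = 4.74758 ≈ 4.7 years

4.7 years


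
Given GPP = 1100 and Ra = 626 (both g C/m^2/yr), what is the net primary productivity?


NPP = GPP - Ra = 1100 - 626 = 474 g C/m^2/yr

474 g C/m^2/yr


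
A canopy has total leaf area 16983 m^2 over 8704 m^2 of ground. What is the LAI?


LAI = 16983 / 8704 = 1.9512 ≈ 1.95

1.95


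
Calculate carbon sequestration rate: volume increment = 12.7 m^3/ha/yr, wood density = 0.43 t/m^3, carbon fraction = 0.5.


C = 12.7 * 0.43 * 0.5 = 2.7305 ≈ 2.73 t C/ha/yr

2.73 t C/ha/yr


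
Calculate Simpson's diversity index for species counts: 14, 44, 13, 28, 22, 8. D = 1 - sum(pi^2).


Total N = 14 + 44 + 13 + 28 + 22 + 8 = 129
Per-species terms:
  p = 14/129 = 0.108527; p^2 = 0.108527^2 = 0.011778
  p = 44/129 = 0.341085; p^2 = 0.341085^2 = 0.116339
  p = 13/129 = 0.100775; p^2 = 0.100775^2 = 0.010156
  p = 28/129 = 0.217054; p^2 = 0.217054^2 = 0.047112
  p = 22/129 = 0.170543; p^2 = 0.170543^2 = 0.029085
  p = 8/129 = 0.062016; p^2 = 0.062016^2 = 0.003846
sum(p^2) = 0.011778 + 0.116339 + 0.010156 + 0.047112 + 0.029085 + 0.003846 = 0.218316
D = 1 - 0.218316 = 0.781684 ≈ 0.7817

0.7817


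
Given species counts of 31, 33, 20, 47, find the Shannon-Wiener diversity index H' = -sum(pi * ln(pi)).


Total N = 31 + 33 + 20 + 47 = 131
Per-species terms:
  p = 31/131 = 0.236641; ln(p) = -1.441211; p*ln(p) = 0.236641 * (-1.441211) = -0.341050
  p = 33/131 = 0.251908; ln(p) = -1.378691; p*ln(p) = 0.251908 * (-1.378691) = -0.347303
  p = 20/131 = 0.152672; ln(p) = -1.879463; p*ln(p) = 0.152672 * (-1.879463) = -0.286941
  p = 47/131 = 0.358779; ln(p) = -1.025049; p*ln(p) = 0.358779 * (-1.025049) = -0.367766
sum(p*ln(p)) = (-0.341050) + (-0.347303) + (-0.286941) + (-0.367766) = -1.343060
H' = -(-1.343060) = 1.343060 ≈ 1.3431

1.3431


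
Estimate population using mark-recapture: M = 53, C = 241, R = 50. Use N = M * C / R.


N = M * C / R = 53 * 241 / 50 = 12773 / 50 = 255.46 ≈ 255

255 individuals


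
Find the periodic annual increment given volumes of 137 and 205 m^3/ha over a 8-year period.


PAI = (V2 - V1) / period = (205 - 137) / 8 = 68 / 8 = 8.50 m^3/ha/yr

8.50 m^3/ha/yr


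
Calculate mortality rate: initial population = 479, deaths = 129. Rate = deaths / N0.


Mortality rate = 129 / 479 = 0.269311 ≈ 0.2693

0.2693


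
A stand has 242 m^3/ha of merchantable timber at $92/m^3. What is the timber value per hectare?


Value = 242 * 92 = $22264/ha

$22264/ha


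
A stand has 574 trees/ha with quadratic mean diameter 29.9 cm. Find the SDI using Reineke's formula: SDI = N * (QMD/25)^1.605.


QMD/25 = 29.9/25 = 1.196
(1.196)^1.605 = exp(1.605 * ln(1.196)) = exp(1.605 * 0.178983) = exp(0.287268) = 1.33278
SDI = 574 * 1.33278 = 765.016 ≈ 765

765


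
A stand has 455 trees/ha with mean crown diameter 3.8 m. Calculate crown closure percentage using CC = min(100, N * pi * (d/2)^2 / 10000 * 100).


(d/2)^2 = (3.8/2)^2 = 1.9^2 = 3.61
Crown area = 3.141593 * 3.61 = 11.3412 m^2
N * area / 10000 * 100 = 455 * 11.3412 / 10000 * 100 = 51.6025
CC = min(100, 51.6025) = 51.6025 ≈ 51.6%

51.6%


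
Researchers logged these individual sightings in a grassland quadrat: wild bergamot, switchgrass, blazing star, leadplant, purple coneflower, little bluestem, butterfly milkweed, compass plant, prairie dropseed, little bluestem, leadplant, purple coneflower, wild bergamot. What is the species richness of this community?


Total individuals logged = 13
Distinct species (count of individuals): wild bergamot (2), switchgrass (1), blazing star (1), leadplant (2), purple coneflower (2), little bluestem (2), butterfly milkweed (1), compass plant (1), prairie dropseed (1)
Species richness = number of distinct species = 9

9


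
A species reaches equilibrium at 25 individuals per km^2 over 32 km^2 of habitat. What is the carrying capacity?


K = 25 * 32 = 800 individuals

800 individuals


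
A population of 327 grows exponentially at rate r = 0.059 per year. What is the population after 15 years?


r*t = 0.059 * 15 = 0.885
exp(0.885) = 2.42298
N = 327 * 2.42298 = 792.314 ≈ 792

792


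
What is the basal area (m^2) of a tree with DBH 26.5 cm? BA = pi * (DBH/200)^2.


D/200 = 26.5/200 = 0.1325 m
(D/200)^2 = 0.1325^2 = 0.01755625
BA = 3.141593 * 0.01755625 = 0.0551546 ≈ 0.0552 m^2

0.0552 m^2


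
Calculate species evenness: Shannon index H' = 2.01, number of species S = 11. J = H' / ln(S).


ln(11) = 2.39790
J = H' / ln(S) = 2.01 / 2.39790 = 0.838233 ≈ 0.8382

0.8382


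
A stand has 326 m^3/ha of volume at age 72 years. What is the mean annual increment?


MAI = 326 / 72 = 4.5278 ≈ 4.53 m^3/ha/yr

4.53 m^3/ha/yr


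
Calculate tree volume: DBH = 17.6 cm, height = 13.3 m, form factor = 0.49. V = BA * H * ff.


(D/200)^2 = (17.6/200)^2 = 0.088^2 = 0.007744
BA = 3.141593 * 0.007744 = 0.0243285 m^2
V = 0.0243285 * 13.3 * 0.49 = 0.158549 ≈ 0.159 m^3

0.159 m^3


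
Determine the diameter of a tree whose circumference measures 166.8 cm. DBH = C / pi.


DBH = C / pi = 166.8 / 3.141593 = 53.0941 ≈ 53.09 cm

53.09 cm


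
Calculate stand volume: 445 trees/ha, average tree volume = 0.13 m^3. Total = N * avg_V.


V_stand = 445 * 0.13 = 57.85 ≈ 57.9 m^3/ha

57.9 m^3/ha


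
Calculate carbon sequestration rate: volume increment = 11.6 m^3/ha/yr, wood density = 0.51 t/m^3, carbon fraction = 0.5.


C = 11.6 * 0.51 * 0.5 = 2.958 ≈ 2.96 t C/ha/yr

2.96 t C/ha/yr


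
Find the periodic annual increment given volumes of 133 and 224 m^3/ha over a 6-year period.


PAI = (V2 - V1) / period = (224 - 133) / 6 = 91 / 6 = 15.1667 ≈ 15.17 m^3/ha/yr

15.17 m^3/ha/yr


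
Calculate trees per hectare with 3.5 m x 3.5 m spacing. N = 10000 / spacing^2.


N = 10000 / 3.5^2 = 10000 / 12.25 = 816.327 ≈ 816 trees/ha

816 trees/ha


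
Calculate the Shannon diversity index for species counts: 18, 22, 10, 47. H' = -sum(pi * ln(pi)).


Total N = 18 + 22 + 10 + 47 = 97
Per-species terms:
  p = 18/97 = 0.185567; ln(p) = -1.684339; p*ln(p) = 0.185567 * (-1.684339) = -0.312558
  p = 22/97 = 0.226804; ln(p) = -1.483669; p*ln(p) = 0.226804 * (-1.483669) = -0.336502
  p = 10/97 = 0.103093; ln(p) = -2.272124; p*ln(p) = 0.103093 * (-2.272124) = -0.234240
  p = 47/97 = 0.484536; ln(p) = -0.724564; p*ln(p) = 0.484536 * (-0.724564) = -0.351077
sum(p*ln(p)) = (-0.312558) + (-0.336502) + (-0.234240) + (-0.351077) = -1.234377
H' = -(-1.234377) = 1.234377 ≈ 1.2344

1.2344


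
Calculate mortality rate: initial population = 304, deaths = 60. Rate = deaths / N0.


Mortality rate = 60 / 304 = 0.197368 ≈ 0.1974

0.1974


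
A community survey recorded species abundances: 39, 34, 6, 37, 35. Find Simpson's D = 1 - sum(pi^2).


Total N = 39 + 34 + 6 + 37 + 35 = 151
Per-species terms:
  p = 39/151 = 0.258278; p^2 = 0.258278^2 = 0.066708
  p = 34/151 = 0.225166; p^2 = 0.225166^2 = 0.050700
  p = 6/151 = 0.039735; p^2 = 0.039735^2 = 0.001579
  p = 37/151 = 0.245033; p^2 = 0.245033^2 = 0.060041
  p = 35/151 = 0.231788; p^2 = 0.231788^2 = 0.053726
sum(p^2) = 0.066708 + 0.050700 + 0.001579 + 0.060041 + 0.053726 = 0.232754
D = 1 - 0.232754 = 0.767246 ≈ 0.7672

0.7672


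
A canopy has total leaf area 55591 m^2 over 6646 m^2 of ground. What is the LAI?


LAI = 55591 / 6646 = 8.3646 ≈ 8.36

8.36


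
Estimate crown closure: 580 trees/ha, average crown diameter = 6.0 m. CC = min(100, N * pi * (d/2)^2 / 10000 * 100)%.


(d/2)^2 = (6.0/2)^2 = 3^2 = 9
Crown area = 3.141593 * 9 = 28.2743 m^2
N * area / 10000 * 100 = 580 * 28.2743 / 10000 * 100 = 163.991
CC = min(100, 163.991) = 100%

100%


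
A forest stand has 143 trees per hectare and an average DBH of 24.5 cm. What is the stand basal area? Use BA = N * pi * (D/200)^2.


(D/200)^2 = (24.5/200)^2 = 0.1225^2 = 0.01500625
Individual BA = 3.141593 * 0.01500625 = 0.0471435 m^2
Stand BA = 143 * 0.0471435 = 6.74152 ≈ 6.74 m^2/ha

6.74 m^2/ha


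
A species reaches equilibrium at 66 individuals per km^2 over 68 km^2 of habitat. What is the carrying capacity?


K = 66 * 68 = 4488 individuals

4488 individuals


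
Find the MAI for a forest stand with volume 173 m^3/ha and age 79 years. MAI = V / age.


MAI = 173 / 79 = 2.1899 ≈ 2.19 m^3/ha/yr

2.19 m^3/ha/yr


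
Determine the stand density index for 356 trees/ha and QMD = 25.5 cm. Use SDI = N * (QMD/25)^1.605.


QMD/25 = 25.5/25 = 1.02
(1.02)^1.605 = exp(1.605 * ln(1.02)) = exp(1.605 * 0.0198026) = exp(0.0317832) = 1.03229
SDI = 356 * 1.03229 = 367.495 ≈ 367

367


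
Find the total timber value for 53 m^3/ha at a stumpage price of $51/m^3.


Value = 53 * 51 = $2703/ha

$2703/ha


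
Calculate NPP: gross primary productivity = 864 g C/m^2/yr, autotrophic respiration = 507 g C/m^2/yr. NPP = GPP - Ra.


NPP = GPP - Ra = 864 - 507 = 357 g C/m^2/yr

357 g C/m^2/yr


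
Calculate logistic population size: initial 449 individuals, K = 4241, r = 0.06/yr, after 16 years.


(K - N0)/N0 = (4241 - 449)/449 = 3792/449 = 8.44543
r*t = 0.06 * 16 = 0.96; exp(-0.96) = 0.382893
8.44543 * 0.382893 = 3.23370
1 + 3.23370 = 4.23370
N = 4241 / 4.23370 = 1001.72 ≈ 1002

1002


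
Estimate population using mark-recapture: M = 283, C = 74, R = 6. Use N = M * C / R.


N = M * C / R = 283 * 74 / 6 = 20942 / 6 = 3490.33 ≈ 3490

3490 individuals


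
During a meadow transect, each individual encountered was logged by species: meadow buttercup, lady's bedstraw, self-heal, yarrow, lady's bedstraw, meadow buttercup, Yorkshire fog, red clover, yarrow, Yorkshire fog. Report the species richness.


Total individuals logged = 10
Distinct species (count of individuals): meadow buttercup (2), lady's bedstraw (2), self-heal (1), yarrow (2), Yorkshire fog (2), red clover (1)
Species richness = number of distinct species = 6

6


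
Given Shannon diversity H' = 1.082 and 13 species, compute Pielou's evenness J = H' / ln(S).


ln(13) = 2.56495
J = H' / ln(S) = 1.082 / 2.56495 = 0.421841 ≈ 0.4218

0.4218


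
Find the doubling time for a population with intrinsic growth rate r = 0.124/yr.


td = ln(2) / 0.124 = 0.693147 / 0.124 = 5.58990 ≈ 5.6 years

5.6 years


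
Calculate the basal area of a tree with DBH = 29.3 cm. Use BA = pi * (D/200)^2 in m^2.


D/200 = 29.3/200 = 0.1465 m
(D/200)^2 = 0.1465^2 = 0.02146225
BA = 3.141593 * 0.02146225 = 0.0674257 ≈ 0.0674 m^2

0.0674 m^2


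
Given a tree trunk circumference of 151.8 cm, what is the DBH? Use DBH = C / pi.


DBH = C / pi = 151.8 / 3.141593 = 48.3194 ≈ 48.32 cm

48.32 cm


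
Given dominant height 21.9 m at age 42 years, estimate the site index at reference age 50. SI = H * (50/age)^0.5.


50/42 = 1.19048
(1.19048)^0.5 = 1.09109
SI = 21.9 * 1.09109 = 23.8949 ≈ 23.9 m

23.9 m


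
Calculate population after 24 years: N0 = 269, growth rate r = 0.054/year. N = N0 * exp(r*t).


r*t = 0.054 * 24 = 1.296
exp(1.296) = 3.65465
N = 269 * 3.65465 = 983.101 ≈ 983

983


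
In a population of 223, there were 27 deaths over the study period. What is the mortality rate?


Mortality rate = 27 / 223 = 0.121076 ≈ 0.1211

0.1211


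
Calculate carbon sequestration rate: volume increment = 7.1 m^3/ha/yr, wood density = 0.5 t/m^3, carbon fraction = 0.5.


C = 7.1 * 0.5 * 0.5 = 1.775 ≈ 1.78 t C/ha/yr

1.78 t C/ha/yr


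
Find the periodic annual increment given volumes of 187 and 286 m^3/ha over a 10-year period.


PAI = (V2 - V1) / period = (286 - 187) / 10 = 99 / 10 = 9.90 m^3/ha/yr

9.90 m^3/ha/yr


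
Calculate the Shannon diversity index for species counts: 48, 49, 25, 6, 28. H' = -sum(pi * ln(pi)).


Total N = 48 + 49 + 25 + 6 + 28 = 156
Per-species terms:
  p = 48/156 = 0.307692; ln(p) = -1.178656; p*ln(p) = 0.307692 * (-1.178656) = -0.362663
  p = 49/156 = 0.314103; ln(p) = -1.158034; p*ln(p) = 0.314103 * (-1.158034) = -0.363742
  p = 25/156 = 0.160256; ln(p) = -1.830983; p*ln(p) = 0.160256 * (-1.830983) = -0.293426
  p = 6/156 = 0.038462; ln(p) = -3.258085; p*ln(p) = 0.038462 * (-3.258085) = -0.125312
  p = 28/156 = 0.179487; ln(p) = -1.717652; p*ln(p) = 0.179487 * (-1.717652) = -0.308296
sum(p*ln(p)) = (-0.362663) + (-0.363742) + (-0.293426) + (-0.125312) + (-0.308296) = -1.453439
H' = -(-1.453439) = 1.453439 ≈ 1.4534

1.4534


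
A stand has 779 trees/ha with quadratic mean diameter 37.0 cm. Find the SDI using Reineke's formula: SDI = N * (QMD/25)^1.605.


QMD/25 = 37.0/25 = 1.48
(1.48)^1.605 = exp(1.605 * ln(1.48)) = exp(1.605 * 0.392042) = exp(0.629227) = 1.87616
SDI = 779 * 1.87616 = 1461.53 ≈ 1462

1462


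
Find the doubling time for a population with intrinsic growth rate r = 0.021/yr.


td = ln(2) / 0.021 = 0.693147 / 0.021 = 33.0070 ≈ 33.0 years

33.0 years


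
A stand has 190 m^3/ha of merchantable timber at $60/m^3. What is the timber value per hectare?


Value = 190 * 60 = $11400/ha

$11400/ha


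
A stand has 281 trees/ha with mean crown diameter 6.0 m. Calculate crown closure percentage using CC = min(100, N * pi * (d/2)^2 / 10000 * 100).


(d/2)^2 = (6.0/2)^2 = 3^2 = 9
Crown area = 3.141593 * 9 = 28.2743 m^2
N * area / 10000 * 100 = 281 * 28.2743 / 10000 * 100 = 79.4508
CC = min(100, 79.4508) = 79.4508 ≈ 79.5%

79.5%


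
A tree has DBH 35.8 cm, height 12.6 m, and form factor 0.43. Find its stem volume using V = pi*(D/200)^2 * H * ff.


(D/200)^2 = (35.8/200)^2 = 0.179^2 = 0.032041
BA = 3.141593 * 0.032041 = 0.100660 m^2
V = 0.100660 * 12.6 * 0.43 = 0.545376 ≈ 0.545 m^3

0.545 m^3


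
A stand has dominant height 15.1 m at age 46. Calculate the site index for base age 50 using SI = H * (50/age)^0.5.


50/46 = 1.08696
(1.08696)^0.5 = 1.04257
SI = 15.1 * 1.04257 = 15.7428 ≈ 15.7 m

15.7 m


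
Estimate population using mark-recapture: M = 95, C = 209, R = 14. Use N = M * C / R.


N = M * C / R = 95 * 209 / 14 = 19855 / 14 = 1418.21 ≈ 1418

1418 individuals


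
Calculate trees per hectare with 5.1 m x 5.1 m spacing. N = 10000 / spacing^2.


N = 10000 / 5.1^2 = 10000 / 26.01 = 384.468 ≈ 384 trees/ha

384 trees/ha


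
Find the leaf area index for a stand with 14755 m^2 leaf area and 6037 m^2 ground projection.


LAI = 14755 / 6037 = 2.4441 ≈ 2.44

2.44


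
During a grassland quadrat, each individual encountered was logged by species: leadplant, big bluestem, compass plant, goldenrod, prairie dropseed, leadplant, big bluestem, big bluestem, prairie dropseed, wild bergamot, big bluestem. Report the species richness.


Total individuals logged = 11
Distinct species (count of individuals): leadplant (2), big bluestem (4), compass plant (1), goldenrod (1), prairie dropseed (2), wild bergamot (1)
Species richness = number of distinct species = 6

6


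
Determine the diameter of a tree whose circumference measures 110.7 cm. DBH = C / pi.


DBH = C / pi = 110.7 / 3.141593 = 35.2369 ≈ 35.24 cm

35.24 cm


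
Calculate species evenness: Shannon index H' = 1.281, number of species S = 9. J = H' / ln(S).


ln(9) = 2.19722
J = H' / ln(S) = 1.281 / 2.19722 = 0.583009 ≈ 0.5830

0.5830


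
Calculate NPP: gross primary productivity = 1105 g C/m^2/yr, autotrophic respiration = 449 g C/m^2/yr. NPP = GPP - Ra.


NPP = GPP - Ra = 1105 - 449 = 656 g C/m^2/yr

656 g C/m^2/yr


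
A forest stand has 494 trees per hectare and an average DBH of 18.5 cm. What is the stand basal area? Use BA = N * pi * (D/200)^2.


(D/200)^2 = (18.5/200)^2 = 0.0925^2 = 0.00855625
Individual BA = 3.141593 * 0.00855625 = 0.0268803 m^2
Stand BA = 494 * 0.0268803 = 13.2789 ≈ 13.28 m^2/ha

13.28 m^2/ha


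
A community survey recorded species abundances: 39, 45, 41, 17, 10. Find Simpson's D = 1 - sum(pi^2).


Total N = 39 + 45 + 41 + 17 + 10 = 152
Per-species terms:
  p = 39/152 = 0.256579; p^2 = 0.256579^2 = 0.065833
  p = 45/152 = 0.296053; p^2 = 0.296053^2 = 0.087647
  p = 41/152 = 0.269737; p^2 = 0.269737^2 = 0.072758
  p = 17/152 = 0.111842; p^2 = 0.111842^2 = 0.012509
  p = 10/152 = 0.065789; p^2 = 0.065789^2 = 0.004328
sum(p^2) = 0.065833 + 0.087647 + 0.072758 + 0.012509 + 0.004328 = 0.243075
D = 1 - 0.243075 = 0.756925 ≈ 0.7569

0.7569


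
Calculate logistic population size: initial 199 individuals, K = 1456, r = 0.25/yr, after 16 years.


(K - N0)/N0 = (1456 - 199)/199 = 1257/199 = 6.31658
r*t = 0.25 * 16 = 4; exp(-4) = 0.0183156
6.31658 * 0.0183156 = 0.115692
1 + 0.115692 = 1.11569
N = 1456 / 1.11569 = 1305.02 ≈ 1305

1305


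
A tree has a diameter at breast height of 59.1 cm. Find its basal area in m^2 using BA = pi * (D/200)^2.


D/200 = 59.1/200 = 0.2955 m
(D/200)^2 = 0.2955^2 = 0.08732025
BA = 3.141593 * 0.08732025 = 0.274325 ≈ 0.2743 m^2

0.2743 m^2


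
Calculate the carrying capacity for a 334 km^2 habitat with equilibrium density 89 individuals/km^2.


K = 89 * 334 = 29726 individuals

29726 individuals


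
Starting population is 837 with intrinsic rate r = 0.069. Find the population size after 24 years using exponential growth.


r*t = 0.069 * 24 = 1.656
exp(1.656) = 5.23832
N = 837 * 5.23832 = 4384.47 ≈ 4384

4384


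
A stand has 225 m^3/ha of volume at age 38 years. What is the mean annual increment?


MAI = 225 / 38 = 5.9211 ≈ 5.92 m^3/ha/yr

5.92 m^3/ha/yr


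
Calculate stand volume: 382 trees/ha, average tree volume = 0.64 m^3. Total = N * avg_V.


V_stand = 382 * 0.64 = 244.48 ≈ 244.5 m^3/ha

244.5 m^3/ha


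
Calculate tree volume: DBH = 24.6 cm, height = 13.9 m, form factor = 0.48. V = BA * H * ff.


(D/200)^2 = (24.6/200)^2 = 0.123^2 = 0.015129
BA = 3.141593 * 0.015129 = 0.0475292 m^2
V = 0.0475292 * 13.9 * 0.48 = 0.317115 ≈ 0.317 m^3

0.317 m^3


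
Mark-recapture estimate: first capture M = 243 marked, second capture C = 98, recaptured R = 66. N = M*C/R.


N = M * C / R = 243 * 98 / 66 = 23814 / 66 = 360.82 ≈ 361

361 individuals


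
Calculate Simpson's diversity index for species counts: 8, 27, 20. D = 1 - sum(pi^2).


Total N = 8 + 27 + 20 = 55
Per-species terms:
  p = 8/55 = 0.145455; p^2 = 0.145455^2 = 0.021157
  p = 27/55 = 0.490909; p^2 = 0.490909^2 = 0.240992
  p = 20/55 = 0.363636; p^2 = 0.363636^2 = 0.132231
sum(p^2) = 0.021157 + 0.240992 + 0.132231 = 0.394380
D = 1 - 0.394380 = 0.605620 ≈ 0.6056

0.6056


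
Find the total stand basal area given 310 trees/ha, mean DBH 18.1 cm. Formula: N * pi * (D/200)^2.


(D/200)^2 = (18.1/200)^2 = 0.0905^2 = 0.00819025
Individual BA = 3.141593 * 0.00819025 = 0.0257304 m^2
Stand BA = 310 * 0.0257304 = 7.97642 ≈ 7.98 m^2/ha

7.98 m^2/ha


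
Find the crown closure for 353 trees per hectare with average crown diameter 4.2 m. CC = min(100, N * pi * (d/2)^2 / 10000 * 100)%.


(d/2)^2 = (4.2/2)^2 = 2.1^2 = 4.41
Crown area = 3.141593 * 4.41 = 13.8544 m^2
N * area / 10000 * 100 = 353 * 13.8544 / 10000 * 100 = 48.9060
CC = min(100, 48.9060) = 48.9060 ≈ 48.9%

48.9%


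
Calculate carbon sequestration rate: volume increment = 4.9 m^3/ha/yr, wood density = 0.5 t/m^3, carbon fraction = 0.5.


C = 4.9 * 0.5 * 0.5 = 1.225 ≈ 1.23 t C/ha/yr

1.23 t C/ha/yr


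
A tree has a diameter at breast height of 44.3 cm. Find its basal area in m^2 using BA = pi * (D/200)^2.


D/200 = 44.3/200 = 0.2215 m
(D/200)^2 = 0.2215^2 = 0.04906225
BA = 3.141593 * 0.04906225 = 0.154134 ≈ 0.1541 m^2

0.1541 m^2


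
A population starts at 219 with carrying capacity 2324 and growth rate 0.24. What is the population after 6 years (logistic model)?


(K - N0)/N0 = (2324 - 219)/219 = 2105/219 = 9.61187
r*t = 0.24 * 6 = 1.44; exp(-1.44) = 0.236928
9.61187 * 0.236928 = 2.27732
1 + 2.27732 = 3.27732
N = 2324 / 3.27732 = 709.116 ≈ 709

709


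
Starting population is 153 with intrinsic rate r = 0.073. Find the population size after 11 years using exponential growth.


r*t = 0.073 * 11 = 0.803
exp(0.803) = 2.23223
N = 153 * 2.23223 = 341.531 ≈ 342

342


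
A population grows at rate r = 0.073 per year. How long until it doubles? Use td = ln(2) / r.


td = ln(2) / 0.073 = 0.693147 / 0.073 = 9.49516 ≈ 9.5 years

9.5 years


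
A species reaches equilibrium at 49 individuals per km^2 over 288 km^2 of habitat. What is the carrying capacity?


K = 49 * 288 = 14112 individuals

14112 individuals


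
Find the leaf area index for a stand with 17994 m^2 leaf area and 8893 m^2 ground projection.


LAI = 17994 / 8893 = 2.0234 ≈ 2.02

2.02


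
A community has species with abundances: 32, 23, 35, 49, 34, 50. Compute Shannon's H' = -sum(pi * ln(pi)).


Total N = 32 + 23 + 35 + 49 + 34 + 50 = 223
Per-species terms:
  p = 32/223 = 0.143498; ln(p) = -1.941434; p*ln(p) = 0.143498 * (-1.941434) = -0.278592
  p = 23/223 = 0.103139; ln(p) = -2.271678; p*ln(p) = 0.103139 * (-2.271678) = -0.234299
  p = 35/223 = 0.156951; ln(p) = -1.851822; p*ln(p) = 0.156951 * (-1.851822) = -0.290645
  p = 49/223 = 0.219731; ln(p) = -1.515351; p*ln(p) = 0.219731 * (-1.515351) = -0.332970
  p = 34/223 = 0.152466; ln(p) = -1.880814; p*ln(p) = 0.152466 * (-1.880814) = -0.286760
  p = 50/223 = 0.224215; ln(p) = -1.495150; p*ln(p) = 0.224215 * (-1.495150) = -0.335235
sum(p*ln(p)) = (-0.278592) + (-0.234299) + (-0.290645) + (-0.332970) + (-0.286760) + (-0.335235) = -1.758501
H' = -(-1.758501) = 1.758501 ≈ 1.7585

1.7585


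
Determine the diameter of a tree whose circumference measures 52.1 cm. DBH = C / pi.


DBH = C / pi = 52.1 / 3.141593 = 16.5839 ≈ 16.58 cm

16.58 cm


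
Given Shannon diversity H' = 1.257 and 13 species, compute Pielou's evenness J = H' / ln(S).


ln(13) = 2.56495
J = H' / ln(S) = 1.257 / 2.56495 = 0.490068 ≈ 0.4901

0.4901


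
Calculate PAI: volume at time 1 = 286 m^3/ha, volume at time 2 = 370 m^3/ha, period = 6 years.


PAI = (V2 - V1) / period = (370 - 286) / 6 = 84 / 6 = 14.00 m^3/ha/yr

14.00 m^3/ha/yr


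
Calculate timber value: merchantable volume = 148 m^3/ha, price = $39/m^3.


Value = 148 * 39 = $5772/ha

$5772/ha


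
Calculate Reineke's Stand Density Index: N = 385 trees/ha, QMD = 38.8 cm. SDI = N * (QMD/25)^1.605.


QMD/25 = 38.8/25 = 1.552
(1.552)^1.605 = exp(1.605 * ln(1.552)) = exp(1.605 * 0.439544) = exp(0.705468) = 2.02479
SDI = 385 * 2.02479 = 779.544 ≈ 780

780


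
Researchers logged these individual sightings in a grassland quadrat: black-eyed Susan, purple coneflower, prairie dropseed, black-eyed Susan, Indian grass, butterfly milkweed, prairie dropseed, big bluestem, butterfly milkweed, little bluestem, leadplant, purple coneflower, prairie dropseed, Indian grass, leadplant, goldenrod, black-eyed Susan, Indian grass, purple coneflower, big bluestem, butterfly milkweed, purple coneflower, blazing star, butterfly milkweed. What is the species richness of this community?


Total individuals logged = 24
Distinct species (count of individuals): black-eyed Susan (3), purple coneflower (4), prairie dropseed (3), Indian grass (3), butterfly milkweed (4), big bluestem (2), little bluestem (1), leadplant (2), goldenrod (1), blazing star (1)
Species richness = number of distinct species = 10

10


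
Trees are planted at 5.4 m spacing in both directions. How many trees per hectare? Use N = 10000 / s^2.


N = 10000 / 5.4^2 = 10000 / 29.16 = 342.936 ≈ 343 trees/ha

343 trees/ha


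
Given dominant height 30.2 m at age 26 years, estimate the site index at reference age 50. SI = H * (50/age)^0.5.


50/26 = 1.92308
(1.92308)^0.5 = 1.38675
SI = 30.2 * 1.38675 = 41.8799 ≈ 41.9 m

41.9 m


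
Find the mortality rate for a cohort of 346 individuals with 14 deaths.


Mortality rate = 14 / 346 = 0.040462 ≈ 0.0405

0.0405


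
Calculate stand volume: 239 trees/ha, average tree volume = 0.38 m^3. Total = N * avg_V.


V_stand = 239 * 0.38 = 90.82 ≈ 90.8 m^3/ha

90.8 m^3/ha


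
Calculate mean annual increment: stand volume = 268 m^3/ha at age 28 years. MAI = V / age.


MAI = 268 / 28 = 9.5714 ≈ 9.57 m^3/ha/yr

9.57 m^3/ha/yr


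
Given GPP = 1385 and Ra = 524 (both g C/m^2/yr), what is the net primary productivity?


NPP = GPP - Ra = 1385 - 524 = 861 g C/m^2/yr

861 g C/m^2/yr


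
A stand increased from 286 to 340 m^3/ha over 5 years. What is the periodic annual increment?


PAI = (V2 - V1) / period = (340 - 286) / 5 = 54 / 5 = 10.80 m^3/ha/yr

10.80 m^3/ha/yr


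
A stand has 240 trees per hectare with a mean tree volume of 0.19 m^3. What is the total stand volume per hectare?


V_stand = 240 * 0.19 = 45.6 m^3/ha

45.6 m^3/ha


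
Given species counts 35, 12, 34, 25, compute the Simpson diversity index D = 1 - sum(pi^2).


Total N = 35 + 12 + 34 + 25 = 106
Per-species terms:
  p = 35/106 = 0.330189; p^2 = 0.330189^2 = 0.109025
  p = 12/106 = 0.113208; p^2 = 0.113208^2 = 0.012816
  p = 34/106 = 0.320755; p^2 = 0.320755^2 = 0.102884
  p = 25/106 = 0.235849; p^2 = 0.235849^2 = 0.055625
sum(p^2) = 0.109025 + 0.012816 + 0.102884 + 0.055625 = 0.280350
D = 1 - 0.280350 = 0.719650 ≈ 0.7197

0.7197


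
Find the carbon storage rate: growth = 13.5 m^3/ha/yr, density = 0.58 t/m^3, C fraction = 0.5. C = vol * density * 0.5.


C = 13.5 * 0.58 * 0.5 = 3.915 ≈ 3.92 t C/ha/yr

3.92 t C/ha/yr


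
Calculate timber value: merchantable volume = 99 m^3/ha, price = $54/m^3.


Value = 99 * 54 = $5346/ha

$5346/ha


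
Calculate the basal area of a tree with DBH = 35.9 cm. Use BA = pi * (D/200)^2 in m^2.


D/200 = 35.9/200 = 0.1795 m
(D/200)^2 = 0.1795^2 = 0.03222025
BA = 3.141593 * 0.03222025 = 0.101223 ≈ 0.1012 m^2

0.1012 m^2


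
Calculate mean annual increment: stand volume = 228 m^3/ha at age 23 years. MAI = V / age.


MAI = 228 / 23 = 9.9130 ≈ 9.91 m^3/ha/yr

9.91 m^3/ha/yr


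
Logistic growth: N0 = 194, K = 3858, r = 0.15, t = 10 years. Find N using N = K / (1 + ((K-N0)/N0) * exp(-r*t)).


(K - N0)/N0 = (3858 - 194)/194 = 3664/194 = 18.8866
r*t = 0.15 * 10 = 1.5; exp(-1.5) = 0.223130
18.8866 * 0.223130 = 4.21417
1 + 4.21417 = 5.21417
N = 3858 / 5.21417 = 739.907 ≈ 740

740


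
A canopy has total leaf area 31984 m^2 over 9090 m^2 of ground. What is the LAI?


LAI = 31984 / 9090 = 3.5186 ≈ 3.52

3.52


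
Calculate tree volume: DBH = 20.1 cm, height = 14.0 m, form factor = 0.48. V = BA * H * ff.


(D/200)^2 = (20.1/200)^2 = 0.1005^2 = 0.01010025
BA = 3.141593 * 0.01010025 = 0.0317309 m^2
V = 0.0317309 * 14.0 * 0.48 = 0.213232 ≈ 0.213 m^3

0.213 m^3


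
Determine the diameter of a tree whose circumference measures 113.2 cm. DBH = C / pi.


DBH = C / pi = 113.2 / 3.141593 = 36.0327 ≈ 36.03 cm

36.03 cm


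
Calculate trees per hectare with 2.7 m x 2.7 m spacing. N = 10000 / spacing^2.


N = 10000 / 2.7^2 = 10000 / 7.29 = 1371.74 ≈ 1372 trees/ha

1372 trees/ha


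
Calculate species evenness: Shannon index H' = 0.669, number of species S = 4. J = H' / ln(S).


ln(4) = 1.38629
J = H' / ln(S) = 0.669 / 1.38629 = 0.482583 ≈ 0.4826

0.4826
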